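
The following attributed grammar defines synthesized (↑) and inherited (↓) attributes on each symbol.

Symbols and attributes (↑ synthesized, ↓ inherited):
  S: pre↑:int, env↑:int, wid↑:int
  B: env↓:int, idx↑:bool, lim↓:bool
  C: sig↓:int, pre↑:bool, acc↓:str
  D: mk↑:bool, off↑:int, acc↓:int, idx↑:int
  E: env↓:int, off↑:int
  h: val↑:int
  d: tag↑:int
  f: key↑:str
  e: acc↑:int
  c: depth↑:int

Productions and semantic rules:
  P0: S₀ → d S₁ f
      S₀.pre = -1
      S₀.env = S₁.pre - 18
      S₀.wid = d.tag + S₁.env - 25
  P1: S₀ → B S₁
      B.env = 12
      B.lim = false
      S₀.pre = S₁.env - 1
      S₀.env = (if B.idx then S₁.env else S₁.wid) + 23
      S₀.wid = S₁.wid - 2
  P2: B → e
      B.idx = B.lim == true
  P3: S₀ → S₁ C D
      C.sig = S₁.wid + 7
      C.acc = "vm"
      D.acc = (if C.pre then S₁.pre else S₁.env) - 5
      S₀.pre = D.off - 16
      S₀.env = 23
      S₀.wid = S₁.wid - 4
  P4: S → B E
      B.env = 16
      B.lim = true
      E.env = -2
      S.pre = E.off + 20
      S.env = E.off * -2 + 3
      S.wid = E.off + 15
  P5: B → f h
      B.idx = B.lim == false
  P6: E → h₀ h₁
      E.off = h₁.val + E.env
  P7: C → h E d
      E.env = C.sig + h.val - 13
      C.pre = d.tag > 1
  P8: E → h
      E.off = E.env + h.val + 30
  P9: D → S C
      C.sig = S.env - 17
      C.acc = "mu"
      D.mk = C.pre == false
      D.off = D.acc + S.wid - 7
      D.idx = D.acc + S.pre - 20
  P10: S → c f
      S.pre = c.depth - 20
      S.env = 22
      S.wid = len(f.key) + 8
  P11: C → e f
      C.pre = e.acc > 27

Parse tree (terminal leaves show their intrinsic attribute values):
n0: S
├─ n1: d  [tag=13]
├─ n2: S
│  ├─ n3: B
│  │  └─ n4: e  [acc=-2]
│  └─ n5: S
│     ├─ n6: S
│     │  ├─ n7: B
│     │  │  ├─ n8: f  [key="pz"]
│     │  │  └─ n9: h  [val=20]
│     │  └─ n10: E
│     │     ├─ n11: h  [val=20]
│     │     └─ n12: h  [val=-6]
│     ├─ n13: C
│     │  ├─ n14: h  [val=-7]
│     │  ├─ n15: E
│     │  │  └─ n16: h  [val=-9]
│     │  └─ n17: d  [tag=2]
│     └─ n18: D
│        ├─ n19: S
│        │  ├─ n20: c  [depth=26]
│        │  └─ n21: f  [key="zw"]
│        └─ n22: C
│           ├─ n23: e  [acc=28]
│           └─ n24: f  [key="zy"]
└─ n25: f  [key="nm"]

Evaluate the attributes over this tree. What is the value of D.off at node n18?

10

1. n1.tag = 13  [terminal]
2. n3.env = 12  [12]
3. n3.lim = false  [false]
4. n4.acc = -2  [terminal]
5. n3.idx = false  [B.lim == true]
6. n7.env = 16  [16]
7. n7.lim = true  [true]
8. n8.key = "pz"  [terminal]
9. n9.val = 20  [terminal]
10. n7.idx = false  [B.lim == false]
11. n10.env = -2  [-2]
12. n11.val = 20  [terminal]
13. n12.val = -6  [terminal]
14. n10.off = -8  [h₁.val + E.env]
15. n6.pre = 12  [E.off + 20]
16. n6.env = 19  [E.off * -2 + 3]
17. n6.wid = 7  [E.off + 15]
18. n13.sig = 14  [S₁.wid + 7]
19. n13.acc = "vm"  ["vm"]
20. n14.val = -7  [terminal]
21. n15.env = -6  [C.sig + h.val - 13]
22. n16.val = -9  [terminal]
23. n15.off = 15  [E.env + h.val + 30]
24. n17.tag = 2  [terminal]
25. n13.pre = true  [d.tag > 1]
26. n18.acc = 7  [(if C.pre then S₁.pre else S₁.env) - 5]
27. n20.depth = 26  [terminal]
28. n21.key = "zw"  [terminal]
29. n19.pre = 6  [c.depth - 20]
30. n19.env = 22  [22]
31. n19.wid = 10  [len(f.key) + 8]
32. n22.sig = 5  [S.env - 17]
33. n22.acc = "mu"  ["mu"]
34. n23.acc = 28  [terminal]
35. n24.key = "zy"  [terminal]
36. n22.pre = true  [e.acc > 27]
37. n18.mk = false  [C.pre == false]
38. n18.off = 10  [D.acc + S.wid - 7]
39. n18.idx = -7  [D.acc + S.pre - 20]
40. n5.pre = -6  [D.off - 16]
41. n5.env = 23  [23]
42. n5.wid = 3  [S₁.wid - 4]
43. n2.pre = 22  [S₁.env - 1]
44. n2.env = 26  [(if B.idx then S₁.env else S₁.wid) + 23]
45. n2.wid = 1  [S₁.wid - 2]
46. n25.key = "nm"  [terminal]
47. n0.pre = -1  [-1]
48. n0.env = 4  [S₁.pre - 18]
49. n0.wid = 14  [d.tag + S₁.env - 25]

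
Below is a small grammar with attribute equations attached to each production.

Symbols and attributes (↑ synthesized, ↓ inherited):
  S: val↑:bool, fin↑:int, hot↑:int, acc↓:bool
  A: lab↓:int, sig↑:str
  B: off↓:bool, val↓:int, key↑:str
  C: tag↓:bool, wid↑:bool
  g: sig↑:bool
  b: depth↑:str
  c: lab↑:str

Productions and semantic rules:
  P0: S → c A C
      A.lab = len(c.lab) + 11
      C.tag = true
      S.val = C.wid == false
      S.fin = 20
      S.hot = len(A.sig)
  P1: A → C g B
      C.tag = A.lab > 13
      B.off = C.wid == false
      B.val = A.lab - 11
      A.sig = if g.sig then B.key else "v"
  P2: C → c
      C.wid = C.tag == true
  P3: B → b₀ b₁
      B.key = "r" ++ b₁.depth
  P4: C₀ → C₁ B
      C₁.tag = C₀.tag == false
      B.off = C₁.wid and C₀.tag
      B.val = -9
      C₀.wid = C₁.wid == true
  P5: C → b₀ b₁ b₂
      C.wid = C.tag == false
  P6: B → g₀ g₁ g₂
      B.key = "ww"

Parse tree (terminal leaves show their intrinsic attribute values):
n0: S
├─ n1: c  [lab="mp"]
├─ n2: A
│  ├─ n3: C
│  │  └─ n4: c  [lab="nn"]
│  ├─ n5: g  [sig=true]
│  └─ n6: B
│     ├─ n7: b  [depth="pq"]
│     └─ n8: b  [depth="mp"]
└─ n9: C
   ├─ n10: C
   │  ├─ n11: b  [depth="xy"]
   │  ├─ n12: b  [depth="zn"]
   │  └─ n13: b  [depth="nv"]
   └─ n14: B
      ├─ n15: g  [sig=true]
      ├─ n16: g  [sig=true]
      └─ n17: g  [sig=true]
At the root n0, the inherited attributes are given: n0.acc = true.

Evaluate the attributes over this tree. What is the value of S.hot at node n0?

3

1. n0.acc = true  [given at root]
2. n1.lab = "mp"  [terminal]
3. n2.lab = 13  [len(c.lab) + 11]
4. n3.tag = false  [A.lab > 13]
5. n4.lab = "nn"  [terminal]
6. n3.wid = false  [C.tag == true]
7. n5.sig = true  [terminal]
8. n6.off = true  [C.wid == false]
9. n6.val = 2  [A.lab - 11]
10. n7.depth = "pq"  [terminal]
11. n8.depth = "mp"  [terminal]
12. n6.key = "rmp"  ["r" ++ b₁.depth]
13. n2.sig = "rmp"  [if g.sig then B.key else "v"]
14. n9.tag = true  [true]
15. n10.tag = false  [C₀.tag == false]
16. n11.depth = "xy"  [terminal]
17. n12.depth = "zn"  [terminal]
18. n13.depth = "nv"  [terminal]
19. n10.wid = true  [C.tag == false]
20. n14.off = true  [C₁.wid and C₀.tag]
21. n14.val = -9  [-9]
22. n15.sig = true  [terminal]
23. n16.sig = true  [terminal]
24. n17.sig = true  [terminal]
25. n14.key = "ww"  ["ww"]
26. n9.wid = true  [C₁.wid == true]
27. n0.val = false  [C.wid == false]
28. n0.fin = 20  [20]
29. n0.hot = 3  [len(A.sig)]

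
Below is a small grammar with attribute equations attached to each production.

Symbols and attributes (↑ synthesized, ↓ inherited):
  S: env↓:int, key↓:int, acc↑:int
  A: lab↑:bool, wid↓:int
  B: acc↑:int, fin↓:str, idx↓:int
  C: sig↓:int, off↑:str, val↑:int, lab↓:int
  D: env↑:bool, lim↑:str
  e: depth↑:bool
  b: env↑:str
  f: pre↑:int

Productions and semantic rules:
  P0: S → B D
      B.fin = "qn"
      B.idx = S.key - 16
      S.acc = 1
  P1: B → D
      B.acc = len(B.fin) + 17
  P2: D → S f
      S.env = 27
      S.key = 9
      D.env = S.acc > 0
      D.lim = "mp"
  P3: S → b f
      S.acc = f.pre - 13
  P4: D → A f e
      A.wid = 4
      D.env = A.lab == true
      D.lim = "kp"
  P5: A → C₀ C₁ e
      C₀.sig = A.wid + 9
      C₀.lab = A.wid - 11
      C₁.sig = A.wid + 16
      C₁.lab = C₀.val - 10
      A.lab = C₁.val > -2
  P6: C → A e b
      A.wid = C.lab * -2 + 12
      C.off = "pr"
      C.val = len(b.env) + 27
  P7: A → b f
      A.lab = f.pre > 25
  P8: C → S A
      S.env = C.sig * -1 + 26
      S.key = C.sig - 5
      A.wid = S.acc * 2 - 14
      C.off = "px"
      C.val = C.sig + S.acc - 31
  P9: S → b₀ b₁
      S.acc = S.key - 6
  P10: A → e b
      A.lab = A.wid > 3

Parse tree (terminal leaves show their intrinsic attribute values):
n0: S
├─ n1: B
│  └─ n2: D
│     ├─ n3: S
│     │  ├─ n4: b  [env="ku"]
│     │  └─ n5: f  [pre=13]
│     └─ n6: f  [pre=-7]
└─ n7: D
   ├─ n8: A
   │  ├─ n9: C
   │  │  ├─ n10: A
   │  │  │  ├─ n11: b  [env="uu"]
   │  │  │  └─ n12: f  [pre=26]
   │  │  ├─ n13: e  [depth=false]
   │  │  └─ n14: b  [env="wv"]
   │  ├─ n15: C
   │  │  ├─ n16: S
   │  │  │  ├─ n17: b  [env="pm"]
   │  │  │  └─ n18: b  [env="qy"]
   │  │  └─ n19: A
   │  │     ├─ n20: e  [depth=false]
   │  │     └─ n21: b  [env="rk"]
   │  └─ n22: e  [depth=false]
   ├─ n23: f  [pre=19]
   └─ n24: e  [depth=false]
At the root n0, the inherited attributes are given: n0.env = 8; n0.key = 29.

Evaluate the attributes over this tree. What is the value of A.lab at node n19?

true

1. n0.env = 8  [given at root]
2. n0.key = 29  [given at root]
3. n1.fin = "qn"  ["qn"]
4. n1.idx = 13  [S.key - 16]
5. n3.env = 27  [27]
6. n3.key = 9  [9]
7. n4.env = "ku"  [terminal]
8. n5.pre = 13  [terminal]
9. n3.acc = 0  [f.pre - 13]
10. n6.pre = -7  [terminal]
11. n2.env = false  [S.acc > 0]
12. n2.lim = "mp"  ["mp"]
13. n1.acc = 19  [len(B.fin) + 17]
14. n8.wid = 4  [4]
15. n9.sig = 13  [A.wid + 9]
16. n9.lab = -7  [A.wid - 11]
17. n10.wid = 26  [C.lab * -2 + 12]
18. n11.env = "uu"  [terminal]
19. n12.pre = 26  [terminal]
20. n10.lab = true  [f.pre > 25]
21. n13.depth = false  [terminal]
22. n14.env = "wv"  [terminal]
23. n9.off = "pr"  ["pr"]
24. n9.val = 29  [len(b.env) + 27]
25. n15.sig = 20  [A.wid + 16]
26. n15.lab = 19  [C₀.val - 10]
27. n16.env = 6  [C.sig * -1 + 26]
28. n16.key = 15  [C.sig - 5]
29. n17.env = "pm"  [terminal]
30. n18.env = "qy"  [terminal]
31. n16.acc = 9  [S.key - 6]
32. n19.wid = 4  [S.acc * 2 - 14]
33. n20.depth = false  [terminal]
34. n21.env = "rk"  [terminal]
35. n19.lab = true  [A.wid > 3]
36. n15.off = "px"  ["px"]
37. n15.val = -2  [C.sig + S.acc - 31]
38. n22.depth = false  [terminal]
39. n8.lab = false  [C₁.val > -2]
40. n23.pre = 19  [terminal]
41. n24.depth = false  [terminal]
42. n7.env = false  [A.lab == true]
43. n7.lim = "kp"  ["kp"]
44. n0.acc = 1  [1]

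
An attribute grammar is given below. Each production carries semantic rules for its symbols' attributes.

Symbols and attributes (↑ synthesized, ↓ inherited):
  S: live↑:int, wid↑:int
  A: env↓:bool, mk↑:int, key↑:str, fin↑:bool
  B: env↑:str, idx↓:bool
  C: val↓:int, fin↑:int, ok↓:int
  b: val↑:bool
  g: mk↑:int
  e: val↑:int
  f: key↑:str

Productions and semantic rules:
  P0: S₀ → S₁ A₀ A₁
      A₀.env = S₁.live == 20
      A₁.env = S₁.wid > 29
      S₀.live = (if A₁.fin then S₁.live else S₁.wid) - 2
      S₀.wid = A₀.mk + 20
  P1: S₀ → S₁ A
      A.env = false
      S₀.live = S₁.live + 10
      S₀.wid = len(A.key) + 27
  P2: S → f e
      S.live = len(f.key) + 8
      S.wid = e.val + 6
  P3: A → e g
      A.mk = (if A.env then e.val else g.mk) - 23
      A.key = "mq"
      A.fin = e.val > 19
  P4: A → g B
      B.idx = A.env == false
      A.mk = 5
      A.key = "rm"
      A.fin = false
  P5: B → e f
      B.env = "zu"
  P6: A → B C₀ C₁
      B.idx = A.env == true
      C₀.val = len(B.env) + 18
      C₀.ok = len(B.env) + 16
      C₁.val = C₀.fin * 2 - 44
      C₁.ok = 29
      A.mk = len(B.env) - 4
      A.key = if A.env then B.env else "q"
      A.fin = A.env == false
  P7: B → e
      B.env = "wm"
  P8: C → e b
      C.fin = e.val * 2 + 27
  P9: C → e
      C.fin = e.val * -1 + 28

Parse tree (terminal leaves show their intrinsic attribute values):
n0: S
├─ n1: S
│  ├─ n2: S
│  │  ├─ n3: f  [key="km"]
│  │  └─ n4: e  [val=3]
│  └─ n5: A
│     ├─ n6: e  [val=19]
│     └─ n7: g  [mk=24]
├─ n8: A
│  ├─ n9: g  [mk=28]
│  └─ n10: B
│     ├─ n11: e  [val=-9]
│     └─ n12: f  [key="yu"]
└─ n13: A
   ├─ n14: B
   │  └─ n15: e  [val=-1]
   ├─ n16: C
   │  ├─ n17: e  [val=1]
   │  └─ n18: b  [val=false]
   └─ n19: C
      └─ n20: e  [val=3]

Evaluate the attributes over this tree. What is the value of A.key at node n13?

1. n3.key = "km"  [terminal]
2. n4.val = 3  [terminal]
3. n2.live = 10  [len(f.key) + 8]
4. n2.wid = 9  [e.val + 6]
5. n5.env = false  [false]
6. n6.val = 19  [terminal]
7. n7.mk = 24  [terminal]
8. n5.mk = 1  [(if A.env then e.val else g.mk) - 23]
9. n5.key = "mq"  ["mq"]
10. n5.fin = false  [e.val > 19]
11. n1.live = 20  [S₁.live + 10]
12. n1.wid = 29  [len(A.key) + 27]
13. n8.env = true  [S₁.live == 20]
14. n9.mk = 28  [terminal]
15. n10.idx = false  [A.env == false]
16. n11.val = -9  [terminal]
17. n12.key = "yu"  [terminal]
18. n10.env = "zu"  ["zu"]
19. n8.mk = 5  [5]
20. n8.key = "rm"  ["rm"]
21. n8.fin = false  [false]
22. n13.env = false  [S₁.wid > 29]
23. n14.idx = false  [A.env == true]
24. n15.val = -1  [terminal]
25. n14.env = "wm"  ["wm"]
26. n16.val = 20  [len(B.env) + 18]
27. n16.ok = 18  [len(B.env) + 16]
28. n17.val = 1  [terminal]
29. n18.val = false  [terminal]
30. n16.fin = 29  [e.val * 2 + 27]
31. n19.val = 14  [C₀.fin * 2 - 44]
32. n19.ok = 29  [29]
33. n20.val = 3  [terminal]
34. n19.fin = 25  [e.val * -1 + 28]
35. n13.mk = -2  [len(B.env) - 4]
36. n13.key = "q"  [if A.env then B.env else "q"]
37. n13.fin = true  [A.env == false]
38. n0.live = 18  [(if A₁.fin then S₁.live else S₁.wid) - 2]
39. n0.wid = 25  [A₀.mk + 20]

"q"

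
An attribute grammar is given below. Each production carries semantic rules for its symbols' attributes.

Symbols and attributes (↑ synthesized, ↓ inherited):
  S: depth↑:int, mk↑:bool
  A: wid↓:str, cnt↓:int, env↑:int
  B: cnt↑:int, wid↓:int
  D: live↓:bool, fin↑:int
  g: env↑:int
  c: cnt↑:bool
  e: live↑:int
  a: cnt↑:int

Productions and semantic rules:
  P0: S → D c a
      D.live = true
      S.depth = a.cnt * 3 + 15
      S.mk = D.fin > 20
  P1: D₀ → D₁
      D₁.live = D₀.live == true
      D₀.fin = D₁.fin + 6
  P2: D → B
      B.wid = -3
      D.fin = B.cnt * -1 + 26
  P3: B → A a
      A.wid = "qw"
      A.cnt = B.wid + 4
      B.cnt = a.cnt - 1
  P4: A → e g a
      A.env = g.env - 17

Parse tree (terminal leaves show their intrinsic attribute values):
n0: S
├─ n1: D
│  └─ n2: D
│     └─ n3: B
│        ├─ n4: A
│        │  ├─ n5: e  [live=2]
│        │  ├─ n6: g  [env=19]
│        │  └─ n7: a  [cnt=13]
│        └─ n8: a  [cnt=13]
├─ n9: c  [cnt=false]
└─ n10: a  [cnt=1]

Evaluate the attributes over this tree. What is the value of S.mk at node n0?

false

1. n1.live = true  [true]
2. n2.live = true  [D₀.live == true]
3. n3.wid = -3  [-3]
4. n4.wid = "qw"  ["qw"]
5. n4.cnt = 1  [B.wid + 4]
6. n5.live = 2  [terminal]
7. n6.env = 19  [terminal]
8. n7.cnt = 13  [terminal]
9. n4.env = 2  [g.env - 17]
10. n8.cnt = 13  [terminal]
11. n3.cnt = 12  [a.cnt - 1]
12. n2.fin = 14  [B.cnt * -1 + 26]
13. n1.fin = 20  [D₁.fin + 6]
14. n9.cnt = false  [terminal]
15. n10.cnt = 1  [terminal]
16. n0.depth = 18  [a.cnt * 3 + 15]
17. n0.mk = false  [D.fin > 20]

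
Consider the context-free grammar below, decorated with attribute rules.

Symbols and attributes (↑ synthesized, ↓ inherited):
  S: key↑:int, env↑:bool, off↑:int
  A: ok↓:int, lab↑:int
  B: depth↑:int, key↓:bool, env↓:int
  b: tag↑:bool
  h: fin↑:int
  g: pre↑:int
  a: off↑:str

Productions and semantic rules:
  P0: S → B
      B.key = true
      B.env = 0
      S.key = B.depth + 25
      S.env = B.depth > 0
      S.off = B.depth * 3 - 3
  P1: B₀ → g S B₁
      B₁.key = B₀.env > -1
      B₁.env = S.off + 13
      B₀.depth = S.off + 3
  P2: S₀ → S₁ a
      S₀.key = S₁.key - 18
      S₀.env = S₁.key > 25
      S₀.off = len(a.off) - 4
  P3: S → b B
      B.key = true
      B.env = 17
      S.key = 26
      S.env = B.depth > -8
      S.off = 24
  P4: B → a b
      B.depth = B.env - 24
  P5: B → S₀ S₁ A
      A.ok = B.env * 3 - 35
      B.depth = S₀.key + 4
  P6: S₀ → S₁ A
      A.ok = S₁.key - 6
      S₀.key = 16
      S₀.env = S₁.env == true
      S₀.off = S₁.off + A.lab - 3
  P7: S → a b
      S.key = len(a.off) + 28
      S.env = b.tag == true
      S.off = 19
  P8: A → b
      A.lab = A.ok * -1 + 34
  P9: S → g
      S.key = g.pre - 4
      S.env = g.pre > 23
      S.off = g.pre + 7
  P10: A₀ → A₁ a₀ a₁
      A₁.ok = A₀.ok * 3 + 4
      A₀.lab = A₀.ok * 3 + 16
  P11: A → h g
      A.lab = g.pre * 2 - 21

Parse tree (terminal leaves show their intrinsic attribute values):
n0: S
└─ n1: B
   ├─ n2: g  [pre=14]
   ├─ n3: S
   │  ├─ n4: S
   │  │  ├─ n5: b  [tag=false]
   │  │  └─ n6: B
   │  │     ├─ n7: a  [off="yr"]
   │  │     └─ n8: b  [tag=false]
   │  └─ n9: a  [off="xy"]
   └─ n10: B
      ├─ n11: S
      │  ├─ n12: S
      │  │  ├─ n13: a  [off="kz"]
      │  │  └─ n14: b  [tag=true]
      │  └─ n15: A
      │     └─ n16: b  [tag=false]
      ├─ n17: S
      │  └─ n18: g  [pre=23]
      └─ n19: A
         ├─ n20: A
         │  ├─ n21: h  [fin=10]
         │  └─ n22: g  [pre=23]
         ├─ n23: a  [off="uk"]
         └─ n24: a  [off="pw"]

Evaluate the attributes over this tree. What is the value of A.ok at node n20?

1. n1.key = true  [true]
2. n1.env = 0  [0]
3. n2.pre = 14  [terminal]
4. n5.tag = false  [terminal]
5. n6.key = true  [true]
6. n6.env = 17  [17]
7. n7.off = "yr"  [terminal]
8. n8.tag = false  [terminal]
9. n6.depth = -7  [B.env - 24]
10. n4.key = 26  [26]
11. n4.env = true  [B.depth > -8]
12. n4.off = 24  [24]
13. n9.off = "xy"  [terminal]
14. n3.key = 8  [S₁.key - 18]
15. n3.env = true  [S₁.key > 25]
16. n3.off = -2  [len(a.off) - 4]
17. n10.key = true  [B₀.env > -1]
18. n10.env = 11  [S.off + 13]
19. n13.off = "kz"  [terminal]
20. n14.tag = true  [terminal]
21. n12.key = 30  [len(a.off) + 28]
22. n12.env = true  [b.tag == true]
23. n12.off = 19  [19]
24. n15.ok = 24  [S₁.key - 6]
25. n16.tag = false  [terminal]
26. n15.lab = 10  [A.ok * -1 + 34]
27. n11.key = 16  [16]
28. n11.env = true  [S₁.env == true]
29. n11.off = 26  [S₁.off + A.lab - 3]
30. n18.pre = 23  [terminal]
31. n17.key = 19  [g.pre - 4]
32. n17.env = false  [g.pre > 23]
33. n17.off = 30  [g.pre + 7]
34. n19.ok = -2  [B.env * 3 - 35]
35. n20.ok = -2  [A₀.ok * 3 + 4]
36. n21.fin = 10  [terminal]
37. n22.pre = 23  [terminal]
38. n20.lab = 25  [g.pre * 2 - 21]
39. n23.off = "uk"  [terminal]
40. n24.off = "pw"  [terminal]
41. n19.lab = 10  [A₀.ok * 3 + 16]
42. n10.depth = 20  [S₀.key + 4]
43. n1.depth = 1  [S.off + 3]
44. n0.key = 26  [B.depth + 25]
45. n0.env = true  [B.depth > 0]
46. n0.off = 0  [B.depth * 3 - 3]

-2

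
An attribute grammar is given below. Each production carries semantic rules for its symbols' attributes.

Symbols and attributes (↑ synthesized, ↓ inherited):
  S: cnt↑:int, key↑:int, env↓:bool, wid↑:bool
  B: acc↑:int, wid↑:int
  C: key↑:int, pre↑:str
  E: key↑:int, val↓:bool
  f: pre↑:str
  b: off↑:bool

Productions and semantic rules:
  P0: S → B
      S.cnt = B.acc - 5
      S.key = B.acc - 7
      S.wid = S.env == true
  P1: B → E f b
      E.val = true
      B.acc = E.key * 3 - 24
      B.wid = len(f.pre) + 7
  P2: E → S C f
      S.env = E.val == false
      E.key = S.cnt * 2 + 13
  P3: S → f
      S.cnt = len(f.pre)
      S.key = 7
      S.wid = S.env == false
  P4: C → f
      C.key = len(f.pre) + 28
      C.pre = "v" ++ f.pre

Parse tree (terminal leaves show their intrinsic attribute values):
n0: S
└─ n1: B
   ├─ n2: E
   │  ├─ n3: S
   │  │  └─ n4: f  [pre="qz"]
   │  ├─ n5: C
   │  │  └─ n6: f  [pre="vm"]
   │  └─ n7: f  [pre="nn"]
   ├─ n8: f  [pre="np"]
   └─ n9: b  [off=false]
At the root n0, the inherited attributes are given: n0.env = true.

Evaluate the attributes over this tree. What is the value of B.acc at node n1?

1. n0.env = true  [given at root]
2. n2.val = true  [true]
3. n3.env = false  [E.val == false]
4. n4.pre = "qz"  [terminal]
5. n3.cnt = 2  [len(f.pre)]
6. n3.key = 7  [7]
7. n3.wid = true  [S.env == false]
8. n6.pre = "vm"  [terminal]
9. n5.key = 30  [len(f.pre) + 28]
10. n5.pre = "vvm"  ["v" ++ f.pre]
11. n7.pre = "nn"  [terminal]
12. n2.key = 17  [S.cnt * 2 + 13]
13. n8.pre = "np"  [terminal]
14. n9.off = false  [terminal]
15. n1.acc = 27  [E.key * 3 - 24]
16. n1.wid = 9  [len(f.pre) + 7]
17. n0.cnt = 22  [B.acc - 5]
18. n0.key = 20  [B.acc - 7]
19. n0.wid = true  [S.env == true]

27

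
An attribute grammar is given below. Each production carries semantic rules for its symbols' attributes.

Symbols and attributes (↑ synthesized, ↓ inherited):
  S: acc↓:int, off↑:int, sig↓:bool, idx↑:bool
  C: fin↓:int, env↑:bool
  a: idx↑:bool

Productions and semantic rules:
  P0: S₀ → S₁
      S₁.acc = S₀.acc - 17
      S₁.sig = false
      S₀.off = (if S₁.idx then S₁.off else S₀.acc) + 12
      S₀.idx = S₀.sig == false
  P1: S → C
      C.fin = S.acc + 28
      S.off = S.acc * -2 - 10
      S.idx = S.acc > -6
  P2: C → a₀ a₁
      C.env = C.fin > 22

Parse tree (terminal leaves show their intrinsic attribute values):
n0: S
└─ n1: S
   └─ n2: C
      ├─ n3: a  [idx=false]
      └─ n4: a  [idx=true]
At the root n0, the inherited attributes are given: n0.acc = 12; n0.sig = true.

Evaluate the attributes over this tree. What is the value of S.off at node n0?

12

1. n0.acc = 12  [given at root]
2. n0.sig = true  [given at root]
3. n1.acc = -5  [S₀.acc - 17]
4. n1.sig = false  [false]
5. n2.fin = 23  [S.acc + 28]
6. n3.idx = false  [terminal]
7. n4.idx = true  [terminal]
8. n2.env = true  [C.fin > 22]
9. n1.off = 0  [S.acc * -2 - 10]
10. n1.idx = true  [S.acc > -6]
11. n0.off = 12  [(if S₁.idx then S₁.off else S₀.acc) + 12]
12. n0.idx = false  [S₀.sig == false]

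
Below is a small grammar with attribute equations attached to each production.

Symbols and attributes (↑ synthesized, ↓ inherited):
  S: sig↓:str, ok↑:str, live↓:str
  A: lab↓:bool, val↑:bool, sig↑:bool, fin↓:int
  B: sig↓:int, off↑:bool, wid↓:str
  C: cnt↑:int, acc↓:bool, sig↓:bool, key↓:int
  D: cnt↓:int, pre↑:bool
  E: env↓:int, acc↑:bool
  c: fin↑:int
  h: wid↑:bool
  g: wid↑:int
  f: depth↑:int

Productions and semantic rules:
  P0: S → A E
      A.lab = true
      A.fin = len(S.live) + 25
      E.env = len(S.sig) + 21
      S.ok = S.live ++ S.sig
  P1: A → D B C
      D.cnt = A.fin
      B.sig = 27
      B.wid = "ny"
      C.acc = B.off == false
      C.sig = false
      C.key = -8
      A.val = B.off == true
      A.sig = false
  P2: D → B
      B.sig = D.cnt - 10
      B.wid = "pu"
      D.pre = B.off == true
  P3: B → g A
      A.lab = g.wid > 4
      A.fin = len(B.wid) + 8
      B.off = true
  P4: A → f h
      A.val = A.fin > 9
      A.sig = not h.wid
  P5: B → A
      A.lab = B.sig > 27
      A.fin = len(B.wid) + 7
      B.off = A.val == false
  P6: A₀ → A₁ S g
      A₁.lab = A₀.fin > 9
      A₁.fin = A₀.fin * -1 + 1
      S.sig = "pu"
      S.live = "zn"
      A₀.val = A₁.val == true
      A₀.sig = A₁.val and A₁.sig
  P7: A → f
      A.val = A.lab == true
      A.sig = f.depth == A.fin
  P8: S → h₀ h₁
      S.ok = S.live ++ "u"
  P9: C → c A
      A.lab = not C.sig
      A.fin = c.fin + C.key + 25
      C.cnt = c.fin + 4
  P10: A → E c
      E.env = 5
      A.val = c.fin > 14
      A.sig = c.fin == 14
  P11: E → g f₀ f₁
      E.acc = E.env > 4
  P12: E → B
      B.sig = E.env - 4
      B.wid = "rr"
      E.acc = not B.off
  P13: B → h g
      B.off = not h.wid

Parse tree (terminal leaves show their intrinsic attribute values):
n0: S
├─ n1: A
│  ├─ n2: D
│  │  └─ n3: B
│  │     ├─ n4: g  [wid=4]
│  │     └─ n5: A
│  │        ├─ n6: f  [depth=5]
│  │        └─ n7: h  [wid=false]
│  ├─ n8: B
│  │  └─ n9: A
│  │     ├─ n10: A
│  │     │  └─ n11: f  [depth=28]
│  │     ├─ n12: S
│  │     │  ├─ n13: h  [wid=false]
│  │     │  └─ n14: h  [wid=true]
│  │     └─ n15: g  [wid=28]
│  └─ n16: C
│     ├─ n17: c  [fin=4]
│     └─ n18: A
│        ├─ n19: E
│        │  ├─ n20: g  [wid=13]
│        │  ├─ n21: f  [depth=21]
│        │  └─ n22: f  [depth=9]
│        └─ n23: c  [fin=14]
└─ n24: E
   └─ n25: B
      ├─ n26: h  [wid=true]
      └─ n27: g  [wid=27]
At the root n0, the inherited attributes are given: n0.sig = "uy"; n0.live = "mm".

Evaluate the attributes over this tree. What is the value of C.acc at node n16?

false

1. n0.sig = "uy"  [given at root]
2. n0.live = "mm"  [given at root]
3. n1.lab = true  [true]
4. n1.fin = 27  [len(S.live) + 25]
5. n2.cnt = 27  [A.fin]
6. n3.sig = 17  [D.cnt - 10]
7. n3.wid = "pu"  ["pu"]
8. n4.wid = 4  [terminal]
9. n5.lab = false  [g.wid > 4]
10. n5.fin = 10  [len(B.wid) + 8]
11. n6.depth = 5  [terminal]
12. n7.wid = false  [terminal]
13. n5.val = true  [A.fin > 9]
14. n5.sig = true  [not h.wid]
15. n3.off = true  [true]
16. n2.pre = true  [B.off == true]
17. n8.sig = 27  [27]
18. n8.wid = "ny"  ["ny"]
19. n9.lab = false  [B.sig > 27]
20. n9.fin = 9  [len(B.wid) + 7]
21. n10.lab = false  [A₀.fin > 9]
22. n10.fin = -8  [A₀.fin * -1 + 1]
23. n11.depth = 28  [terminal]
24. n10.val = false  [A.lab == true]
25. n10.sig = false  [f.depth == A.fin]
26. n12.sig = "pu"  ["pu"]
27. n12.live = "zn"  ["zn"]
28. n13.wid = false  [terminal]
29. n14.wid = true  [terminal]
30. n12.ok = "znu"  [S.live ++ "u"]
31. n15.wid = 28  [terminal]
32. n9.val = false  [A₁.val == true]
33. n9.sig = false  [A₁.val and A₁.sig]
34. n8.off = true  [A.val == false]
35. n16.acc = false  [B.off == false]
36. n16.sig = false  [false]
37. n16.key = -8  [-8]
38. n17.fin = 4  [terminal]
39. n18.lab = true  [not C.sig]
40. n18.fin = 21  [c.fin + C.key + 25]
41. n19.env = 5  [5]
42. n20.wid = 13  [terminal]
43. n21.depth = 21  [terminal]
44. n22.depth = 9  [terminal]
45. n19.acc = true  [E.env > 4]
46. n23.fin = 14  [terminal]
47. n18.val = false  [c.fin > 14]
48. n18.sig = true  [c.fin == 14]
49. n16.cnt = 8  [c.fin + 4]
50. n1.val = true  [B.off == true]
51. n1.sig = false  [false]
52. n24.env = 23  [len(S.sig) + 21]
53. n25.sig = 19  [E.env - 4]
54. n25.wid = "rr"  ["rr"]
55. n26.wid = true  [terminal]
56. n27.wid = 27  [terminal]
57. n25.off = false  [not h.wid]
58. n24.acc = true  [not B.off]
59. n0.ok = "mmuy"  [S.live ++ S.sig]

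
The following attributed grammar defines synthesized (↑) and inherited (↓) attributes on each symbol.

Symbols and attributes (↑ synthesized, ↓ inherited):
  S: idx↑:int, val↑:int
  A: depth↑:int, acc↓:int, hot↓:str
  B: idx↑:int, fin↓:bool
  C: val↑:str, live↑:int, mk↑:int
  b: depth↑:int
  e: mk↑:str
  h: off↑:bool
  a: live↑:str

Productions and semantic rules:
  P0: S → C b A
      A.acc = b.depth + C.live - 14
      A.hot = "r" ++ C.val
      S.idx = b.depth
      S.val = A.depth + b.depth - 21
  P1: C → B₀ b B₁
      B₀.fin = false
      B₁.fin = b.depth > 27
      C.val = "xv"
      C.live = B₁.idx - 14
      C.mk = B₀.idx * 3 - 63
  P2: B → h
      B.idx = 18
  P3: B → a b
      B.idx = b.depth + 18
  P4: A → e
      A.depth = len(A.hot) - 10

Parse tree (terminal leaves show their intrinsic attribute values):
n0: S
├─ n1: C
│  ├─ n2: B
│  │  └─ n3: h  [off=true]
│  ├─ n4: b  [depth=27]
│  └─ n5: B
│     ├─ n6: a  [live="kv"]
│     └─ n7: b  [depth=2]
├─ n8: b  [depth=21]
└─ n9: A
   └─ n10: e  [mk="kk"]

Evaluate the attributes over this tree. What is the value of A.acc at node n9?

1. n2.fin = false  [false]
2. n3.off = true  [terminal]
3. n2.idx = 18  [18]
4. n4.depth = 27  [terminal]
5. n5.fin = false  [b.depth > 27]
6. n6.live = "kv"  [terminal]
7. n7.depth = 2  [terminal]
8. n5.idx = 20  [b.depth + 18]
9. n1.val = "xv"  ["xv"]
10. n1.live = 6  [B₁.idx - 14]
11. n1.mk = -9  [B₀.idx * 3 - 63]
12. n8.depth = 21  [terminal]
13. n9.acc = 13  [b.depth + C.live - 14]
14. n9.hot = "rxv"  ["r" ++ C.val]
15. n10.mk = "kk"  [terminal]
16. n9.depth = -7  [len(A.hot) - 10]
17. n0.idx = 21  [b.depth]
18. n0.val = -7  [A.depth + b.depth - 21]

13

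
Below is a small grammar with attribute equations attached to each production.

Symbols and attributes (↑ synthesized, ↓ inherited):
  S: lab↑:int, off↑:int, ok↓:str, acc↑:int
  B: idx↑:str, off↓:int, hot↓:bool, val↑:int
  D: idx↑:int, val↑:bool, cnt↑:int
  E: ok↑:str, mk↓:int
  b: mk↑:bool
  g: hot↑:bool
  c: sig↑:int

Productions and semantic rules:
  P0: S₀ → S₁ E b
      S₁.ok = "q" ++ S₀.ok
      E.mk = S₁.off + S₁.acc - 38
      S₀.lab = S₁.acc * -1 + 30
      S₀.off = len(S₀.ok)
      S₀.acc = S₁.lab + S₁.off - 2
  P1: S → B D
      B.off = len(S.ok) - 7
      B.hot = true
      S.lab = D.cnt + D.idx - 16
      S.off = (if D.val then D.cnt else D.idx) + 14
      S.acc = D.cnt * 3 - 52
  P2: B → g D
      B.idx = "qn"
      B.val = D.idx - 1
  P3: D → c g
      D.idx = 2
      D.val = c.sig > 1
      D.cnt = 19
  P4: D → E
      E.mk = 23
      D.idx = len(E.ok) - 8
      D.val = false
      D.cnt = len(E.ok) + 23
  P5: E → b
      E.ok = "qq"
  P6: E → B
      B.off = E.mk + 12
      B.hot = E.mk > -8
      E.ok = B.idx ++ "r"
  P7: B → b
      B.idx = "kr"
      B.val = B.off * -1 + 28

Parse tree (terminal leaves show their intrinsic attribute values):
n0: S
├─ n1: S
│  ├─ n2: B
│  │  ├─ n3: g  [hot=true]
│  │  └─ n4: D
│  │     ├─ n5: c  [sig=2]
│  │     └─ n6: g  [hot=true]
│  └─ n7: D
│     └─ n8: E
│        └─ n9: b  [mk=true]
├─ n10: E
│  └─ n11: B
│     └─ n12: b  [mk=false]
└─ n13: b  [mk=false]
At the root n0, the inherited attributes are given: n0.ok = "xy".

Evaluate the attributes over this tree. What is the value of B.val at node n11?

23

1. n0.ok = "xy"  [given at root]
2. n1.ok = "qxy"  ["q" ++ S₀.ok]
3. n2.off = -4  [len(S.ok) - 7]
4. n2.hot = true  [true]
5. n3.hot = true  [terminal]
6. n5.sig = 2  [terminal]
7. n6.hot = true  [terminal]
8. n4.idx = 2  [2]
9. n4.val = true  [c.sig > 1]
10. n4.cnt = 19  [19]
11. n2.idx = "qn"  ["qn"]
12. n2.val = 1  [D.idx - 1]
13. n8.mk = 23  [23]
14. n9.mk = true  [terminal]
15. n8.ok = "qq"  ["qq"]
16. n7.idx = -6  [len(E.ok) - 8]
17. n7.val = false  [false]
18. n7.cnt = 25  [len(E.ok) + 23]
19. n1.lab = 3  [D.cnt + D.idx - 16]
20. n1.off = 8  [(if D.val then D.cnt else D.idx) + 14]
21. n1.acc = 23  [D.cnt * 3 - 52]
22. n10.mk = -7  [S₁.off + S₁.acc - 38]
23. n11.off = 5  [E.mk + 12]
24. n11.hot = true  [E.mk > -8]
25. n12.mk = false  [terminal]
26. n11.idx = "kr"  ["kr"]
27. n11.val = 23  [B.off * -1 + 28]
28. n10.ok = "krr"  [B.idx ++ "r"]
29. n13.mk = false  [terminal]
30. n0.lab = 7  [S₁.acc * -1 + 30]
31. n0.off = 2  [len(S₀.ok)]
32. n0.acc = 9  [S₁.lab + S₁.off - 2]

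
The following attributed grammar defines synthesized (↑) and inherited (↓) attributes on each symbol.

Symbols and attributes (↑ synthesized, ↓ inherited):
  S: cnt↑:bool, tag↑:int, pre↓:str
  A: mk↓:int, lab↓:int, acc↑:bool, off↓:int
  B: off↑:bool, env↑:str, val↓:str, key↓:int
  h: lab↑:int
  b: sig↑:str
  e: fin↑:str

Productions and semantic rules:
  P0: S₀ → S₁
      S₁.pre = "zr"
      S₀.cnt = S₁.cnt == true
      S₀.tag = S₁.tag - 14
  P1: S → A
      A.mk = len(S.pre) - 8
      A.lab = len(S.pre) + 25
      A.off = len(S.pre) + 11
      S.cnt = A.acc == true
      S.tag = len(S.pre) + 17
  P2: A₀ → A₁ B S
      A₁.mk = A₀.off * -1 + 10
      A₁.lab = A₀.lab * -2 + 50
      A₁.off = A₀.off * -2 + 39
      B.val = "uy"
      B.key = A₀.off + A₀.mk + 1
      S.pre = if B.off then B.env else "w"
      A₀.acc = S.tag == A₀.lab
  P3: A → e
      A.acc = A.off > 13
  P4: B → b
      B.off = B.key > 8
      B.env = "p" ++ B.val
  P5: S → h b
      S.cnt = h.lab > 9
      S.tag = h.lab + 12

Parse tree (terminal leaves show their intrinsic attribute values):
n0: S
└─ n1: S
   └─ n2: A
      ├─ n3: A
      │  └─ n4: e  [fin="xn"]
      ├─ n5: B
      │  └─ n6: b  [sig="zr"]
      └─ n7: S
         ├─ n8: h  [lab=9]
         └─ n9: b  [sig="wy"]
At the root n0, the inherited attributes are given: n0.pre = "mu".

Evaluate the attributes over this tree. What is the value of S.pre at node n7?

1. n0.pre = "mu"  [given at root]
2. n1.pre = "zr"  ["zr"]
3. n2.mk = -6  [len(S.pre) - 8]
4. n2.lab = 27  [len(S.pre) + 25]
5. n2.off = 13  [len(S.pre) + 11]
6. n3.mk = -3  [A₀.off * -1 + 10]
7. n3.lab = -4  [A₀.lab * -2 + 50]
8. n3.off = 13  [A₀.off * -2 + 39]
9. n4.fin = "xn"  [terminal]
10. n3.acc = false  [A.off > 13]
11. n5.val = "uy"  ["uy"]
12. n5.key = 8  [A₀.off + A₀.mk + 1]
13. n6.sig = "zr"  [terminal]
14. n5.off = false  [B.key > 8]
15. n5.env = "puy"  ["p" ++ B.val]
16. n7.pre = "w"  [if B.off then B.env else "w"]
17. n8.lab = 9  [terminal]
18. n9.sig = "wy"  [terminal]
19. n7.cnt = false  [h.lab > 9]
20. n7.tag = 21  [h.lab + 12]
21. n2.acc = false  [S.tag == A₀.lab]
22. n1.cnt = false  [A.acc == true]
23. n1.tag = 19  [len(S.pre) + 17]
24. n0.cnt = false  [S₁.cnt == true]
25. n0.tag = 5  [S₁.tag - 14]

"w"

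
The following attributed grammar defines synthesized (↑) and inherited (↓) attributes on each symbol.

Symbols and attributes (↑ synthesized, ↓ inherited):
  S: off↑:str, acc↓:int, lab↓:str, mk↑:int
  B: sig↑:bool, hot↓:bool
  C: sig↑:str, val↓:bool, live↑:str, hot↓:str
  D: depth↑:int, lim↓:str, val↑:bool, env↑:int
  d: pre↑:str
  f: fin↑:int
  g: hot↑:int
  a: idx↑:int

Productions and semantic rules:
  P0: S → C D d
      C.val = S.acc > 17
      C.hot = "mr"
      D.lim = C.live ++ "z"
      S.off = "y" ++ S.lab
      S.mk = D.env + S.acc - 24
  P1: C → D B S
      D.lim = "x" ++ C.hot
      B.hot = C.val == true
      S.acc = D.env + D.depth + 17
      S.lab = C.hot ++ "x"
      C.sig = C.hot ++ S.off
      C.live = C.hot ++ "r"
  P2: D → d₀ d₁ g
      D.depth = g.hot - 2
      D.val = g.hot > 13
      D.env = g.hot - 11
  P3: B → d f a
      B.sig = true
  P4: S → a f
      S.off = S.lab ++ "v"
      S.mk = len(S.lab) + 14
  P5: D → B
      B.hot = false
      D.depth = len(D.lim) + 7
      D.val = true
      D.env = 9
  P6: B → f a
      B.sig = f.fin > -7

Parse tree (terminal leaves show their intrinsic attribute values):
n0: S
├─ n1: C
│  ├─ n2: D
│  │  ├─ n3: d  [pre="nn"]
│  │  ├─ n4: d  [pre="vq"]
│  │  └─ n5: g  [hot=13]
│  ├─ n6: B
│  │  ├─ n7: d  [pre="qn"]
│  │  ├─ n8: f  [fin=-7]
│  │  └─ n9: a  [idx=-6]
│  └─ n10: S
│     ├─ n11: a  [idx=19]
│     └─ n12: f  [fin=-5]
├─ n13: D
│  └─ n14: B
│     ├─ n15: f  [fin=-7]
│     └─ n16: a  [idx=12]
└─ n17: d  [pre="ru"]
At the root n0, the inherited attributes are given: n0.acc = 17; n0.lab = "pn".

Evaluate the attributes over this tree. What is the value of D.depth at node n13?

1. n0.acc = 17  [given at root]
2. n0.lab = "pn"  [given at root]
3. n1.val = false  [S.acc > 17]
4. n1.hot = "mr"  ["mr"]
5. n2.lim = "xmr"  ["x" ++ C.hot]
6. n3.pre = "nn"  [terminal]
7. n4.pre = "vq"  [terminal]
8. n5.hot = 13  [terminal]
9. n2.depth = 11  [g.hot - 2]
10. n2.val = false  [g.hot > 13]
11. n2.env = 2  [g.hot - 11]
12. n6.hot = false  [C.val == true]
13. n7.pre = "qn"  [terminal]
14. n8.fin = -7  [terminal]
15. n9.idx = -6  [terminal]
16. n6.sig = true  [true]
17. n10.acc = 30  [D.env + D.depth + 17]
18. n10.lab = "mrx"  [C.hot ++ "x"]
19. n11.idx = 19  [terminal]
20. n12.fin = -5  [terminal]
21. n10.off = "mrxv"  [S.lab ++ "v"]
22. n10.mk = 17  [len(S.lab) + 14]
23. n1.sig = "mrmrxv"  [C.hot ++ S.off]
24. n1.live = "mrr"  [C.hot ++ "r"]
25. n13.lim = "mrrz"  [C.live ++ "z"]
26. n14.hot = false  [false]
27. n15.fin = -7  [terminal]
28. n16.idx = 12  [terminal]
29. n14.sig = false  [f.fin > -7]
30. n13.depth = 11  [len(D.lim) + 7]
31. n13.val = true  [true]
32. n13.env = 9  [9]
33. n17.pre = "ru"  [terminal]
34. n0.off = "ypn"  ["y" ++ S.lab]
35. n0.mk = 2  [D.env + S.acc - 24]

11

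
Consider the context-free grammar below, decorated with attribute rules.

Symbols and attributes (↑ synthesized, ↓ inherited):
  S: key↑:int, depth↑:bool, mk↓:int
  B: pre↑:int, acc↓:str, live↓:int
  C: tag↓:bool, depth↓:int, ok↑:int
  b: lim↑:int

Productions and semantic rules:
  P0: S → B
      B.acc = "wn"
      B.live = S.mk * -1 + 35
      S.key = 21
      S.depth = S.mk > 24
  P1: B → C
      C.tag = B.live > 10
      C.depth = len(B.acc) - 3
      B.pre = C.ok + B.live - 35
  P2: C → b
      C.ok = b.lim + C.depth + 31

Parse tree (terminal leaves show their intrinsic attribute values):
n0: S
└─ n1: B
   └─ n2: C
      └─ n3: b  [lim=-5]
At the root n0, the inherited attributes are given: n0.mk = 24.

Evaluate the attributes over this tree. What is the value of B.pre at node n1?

1

1. n0.mk = 24  [given at root]
2. n1.acc = "wn"  ["wn"]
3. n1.live = 11  [S.mk * -1 + 35]
4. n2.tag = true  [B.live > 10]
5. n2.depth = -1  [len(B.acc) - 3]
6. n3.lim = -5  [terminal]
7. n2.ok = 25  [b.lim + C.depth + 31]
8. n1.pre = 1  [C.ok + B.live - 35]
9. n0.key = 21  [21]
10. n0.depth = false  [S.mk > 24]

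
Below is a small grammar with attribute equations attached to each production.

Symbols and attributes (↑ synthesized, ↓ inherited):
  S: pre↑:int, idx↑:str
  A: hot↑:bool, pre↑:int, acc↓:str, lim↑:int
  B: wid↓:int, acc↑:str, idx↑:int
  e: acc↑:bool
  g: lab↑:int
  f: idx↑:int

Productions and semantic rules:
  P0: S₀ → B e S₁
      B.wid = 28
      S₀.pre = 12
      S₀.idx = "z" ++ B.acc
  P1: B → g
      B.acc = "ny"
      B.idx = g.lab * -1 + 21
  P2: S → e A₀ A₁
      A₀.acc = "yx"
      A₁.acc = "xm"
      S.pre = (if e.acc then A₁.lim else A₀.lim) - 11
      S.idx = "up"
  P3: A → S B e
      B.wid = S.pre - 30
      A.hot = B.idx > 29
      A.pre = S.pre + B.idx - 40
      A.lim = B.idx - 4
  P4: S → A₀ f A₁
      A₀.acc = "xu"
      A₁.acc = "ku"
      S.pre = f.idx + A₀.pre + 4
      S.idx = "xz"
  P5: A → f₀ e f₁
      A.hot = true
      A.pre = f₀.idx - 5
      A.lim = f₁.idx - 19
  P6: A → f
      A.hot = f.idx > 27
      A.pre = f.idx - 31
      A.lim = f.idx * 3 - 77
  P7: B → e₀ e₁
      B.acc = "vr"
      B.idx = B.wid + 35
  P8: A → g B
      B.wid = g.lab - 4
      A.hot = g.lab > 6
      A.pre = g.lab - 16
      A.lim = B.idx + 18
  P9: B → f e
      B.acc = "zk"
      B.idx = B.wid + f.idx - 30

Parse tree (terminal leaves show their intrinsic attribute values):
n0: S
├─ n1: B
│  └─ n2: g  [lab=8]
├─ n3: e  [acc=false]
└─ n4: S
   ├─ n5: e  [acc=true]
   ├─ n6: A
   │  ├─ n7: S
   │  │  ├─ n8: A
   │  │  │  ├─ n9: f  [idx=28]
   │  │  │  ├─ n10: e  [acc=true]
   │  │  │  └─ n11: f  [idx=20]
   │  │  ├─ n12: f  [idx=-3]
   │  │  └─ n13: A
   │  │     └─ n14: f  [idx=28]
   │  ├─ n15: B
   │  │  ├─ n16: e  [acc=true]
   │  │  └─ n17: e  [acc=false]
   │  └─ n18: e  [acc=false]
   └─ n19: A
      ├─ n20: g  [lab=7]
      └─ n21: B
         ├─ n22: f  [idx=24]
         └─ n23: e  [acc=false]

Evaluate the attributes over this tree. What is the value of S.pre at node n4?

4

1. n1.wid = 28  [28]
2. n2.lab = 8  [terminal]
3. n1.acc = "ny"  ["ny"]
4. n1.idx = 13  [g.lab * -1 + 21]
5. n3.acc = false  [terminal]
6. n5.acc = true  [terminal]
7. n6.acc = "yx"  ["yx"]
8. n8.acc = "xu"  ["xu"]
9. n9.idx = 28  [terminal]
10. n10.acc = true  [terminal]
11. n11.idx = 20  [terminal]
12. n8.hot = true  [true]
13. n8.pre = 23  [f₀.idx - 5]
14. n8.lim = 1  [f₁.idx - 19]
15. n12.idx = -3  [terminal]
16. n13.acc = "ku"  ["ku"]
17. n14.idx = 28  [terminal]
18. n13.hot = true  [f.idx > 27]
19. n13.pre = -3  [f.idx - 31]
20. n13.lim = 7  [f.idx * 3 - 77]
21. n7.pre = 24  [f.idx + A₀.pre + 4]
22. n7.idx = "xz"  ["xz"]
23. n15.wid = -6  [S.pre - 30]
24. n16.acc = true  [terminal]
25. n17.acc = false  [terminal]
26. n15.acc = "vr"  ["vr"]
27. n15.idx = 29  [B.wid + 35]
28. n18.acc = false  [terminal]
29. n6.hot = false  [B.idx > 29]
30. n6.pre = 13  [S.pre + B.idx - 40]
31. n6.lim = 25  [B.idx - 4]
32. n19.acc = "xm"  ["xm"]
33. n20.lab = 7  [terminal]
34. n21.wid = 3  [g.lab - 4]
35. n22.idx = 24  [terminal]
36. n23.acc = false  [terminal]
37. n21.acc = "zk"  ["zk"]
38. n21.idx = -3  [B.wid + f.idx - 30]
39. n19.hot = true  [g.lab > 6]
40. n19.pre = -9  [g.lab - 16]
41. n19.lim = 15  [B.idx + 18]
42. n4.pre = 4  [(if e.acc then A₁.lim else A₀.lim) - 11]
43. n4.idx = "up"  ["up"]
44. n0.pre = 12  [12]
45. n0.idx = "zny"  ["z" ++ B.acc]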